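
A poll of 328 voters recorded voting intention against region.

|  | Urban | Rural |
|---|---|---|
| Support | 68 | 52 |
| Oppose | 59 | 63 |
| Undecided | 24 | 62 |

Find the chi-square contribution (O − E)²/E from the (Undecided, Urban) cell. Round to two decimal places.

6.14

Row total (Undecided) = 86; column total (Urban) = 151; N = 328.
Expected count E = 86 × 151 / 328 = 39.591.
Contribution = (O − E)²/E = (24 − 39.591)² / 39.591 = 6.14.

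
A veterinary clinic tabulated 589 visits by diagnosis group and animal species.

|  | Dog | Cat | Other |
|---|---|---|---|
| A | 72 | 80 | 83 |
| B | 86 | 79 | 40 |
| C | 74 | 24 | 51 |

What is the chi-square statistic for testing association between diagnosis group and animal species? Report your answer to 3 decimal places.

34.731

Row totals: 235, 205, 149. Column totals: 232, 183, 174. Grand total N = 589.
Expected counts (row total × column total / N):
  A, Dog: 235×232/589 = 92.5637
  A, Cat: 235×183/589 = 73.0136
  A, Other: 235×174/589 = 69.4228
  B, Dog: 205×232/589 = 80.7470
  B, Cat: 205×183/589 = 63.6927
  B, Other: 205×174/589 = 60.5603
  C, Dog: 149×232/589 = 58.6893
  C, Cat: 149×183/589 = 46.2937
  C, Other: 149×174/589 = 44.0170
Contributions (O − E)²/E:
  (72 − 92.5637)²/92.5637 = 4.5684
  (80 − 73.0136)²/73.0136 = 0.6685
  (83 − 69.4228)²/69.4228 = 2.6553
  (86 − 80.7470)²/80.7470 = 0.3417
  (79 − 63.6927)²/63.6927 = 3.6788
  (40 − 60.5603)²/60.5603 = 6.9802
  (74 − 58.6893)²/58.6893 = 3.9942
  (24 − 46.2937)²/46.2937 = 10.7360
  (51 − 44.0170)²/44.0170 = 1.1078
χ² = 4.5684 + 0.6685 + 2.6553 + 0.3417 + 3.6788 + 6.9802 + 3.9942 + 10.7360 + 1.1078 = 34.731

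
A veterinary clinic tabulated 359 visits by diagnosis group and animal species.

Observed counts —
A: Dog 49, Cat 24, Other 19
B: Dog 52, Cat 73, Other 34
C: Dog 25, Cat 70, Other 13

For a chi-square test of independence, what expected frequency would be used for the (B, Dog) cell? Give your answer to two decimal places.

Row total (B) = 159; column total (Dog) = 126; grand total N = 359.
Expected count = (row total × column total) / N = 159 × 126 / 359 = 55.81.

55.81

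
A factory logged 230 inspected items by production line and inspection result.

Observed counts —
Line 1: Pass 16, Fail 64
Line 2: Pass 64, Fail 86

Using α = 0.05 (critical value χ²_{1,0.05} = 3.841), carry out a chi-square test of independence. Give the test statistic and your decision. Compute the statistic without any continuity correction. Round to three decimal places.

Row totals: 80, 150. Column totals: 80, 150. Grand total N = 230.
Expected counts (row total × column total / N):
  Line 1, Pass: 80×80/230 = 27.8261
  Line 1, Fail: 80×150/230 = 52.1739
  Line 2, Pass: 150×80/230 = 52.1739
  Line 2, Fail: 150×150/230 = 97.8261
Contributions (O − E)²/E:
  (16 − 27.8261)²/27.8261 = 5.0261
  (64 − 52.1739)²/52.1739 = 2.6806
  (64 − 52.1739)²/52.1739 = 2.6806
  (86 − 97.8261)²/97.8261 = 1.4296
χ² = 5.0261 + 2.6806 + 2.6806 + 1.4296 = 11.817
df = (2−1)(2−1) = 1. Since 11.817 > 3.841, reject the null hypothesis of independence at α = 0.05.

11.817; reject H₀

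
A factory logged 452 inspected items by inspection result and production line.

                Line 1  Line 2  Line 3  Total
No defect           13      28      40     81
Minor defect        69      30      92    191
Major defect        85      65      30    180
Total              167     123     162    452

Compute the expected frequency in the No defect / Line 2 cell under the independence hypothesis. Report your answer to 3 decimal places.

Row total (No defect) = 81; column total (Line 2) = 123; grand total N = 452.
Expected count = (row total × column total) / N = 81 × 123 / 452 = 22.042.

22.042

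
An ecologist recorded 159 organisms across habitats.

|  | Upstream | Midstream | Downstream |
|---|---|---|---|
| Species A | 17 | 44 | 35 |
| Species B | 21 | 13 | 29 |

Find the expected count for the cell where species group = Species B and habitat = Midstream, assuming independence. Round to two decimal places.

22.58

Row total (Species B) = 63; column total (Midstream) = 57; grand total N = 159.
Expected count = (row total × column total) / N = 63 × 57 / 159 = 22.58.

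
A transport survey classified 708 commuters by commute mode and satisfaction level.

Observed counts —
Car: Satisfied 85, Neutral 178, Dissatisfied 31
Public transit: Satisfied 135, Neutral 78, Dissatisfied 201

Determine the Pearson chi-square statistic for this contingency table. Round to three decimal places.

159.230

Row totals: 294, 414. Column totals: 220, 256, 232. Grand total N = 708.
Expected counts (row total × column total / N):
  Car, Satisfied: 294×220/708 = 91.35593
  Car, Neutral: 294×256/708 = 106.30508
  Car, Dissatisfied: 294×232/708 = 96.33898
  Public transit, Satisfied: 414×220/708 = 128.64407
  Public transit, Neutral: 414×256/708 = 149.69492
  Public transit, Dissatisfied: 414×232/708 = 135.66102
Contributions (O − E)²/E:
  (85 − 91.35593)²/91.35593 = 0.4422
  (178 − 106.30508)²/106.30508 = 48.3529
  (31 − 96.33898)²/96.33898 = 44.3142
  (135 − 128.64407)²/128.64407 = 0.3140
  (78 − 149.69492)²/149.69492 = 34.3376
  (201 − 135.66102)²/135.66102 = 31.4695
χ² = 0.4422 + 48.3529 + 44.3142 + 0.3140 + 34.3376 + 31.4695 = 159.230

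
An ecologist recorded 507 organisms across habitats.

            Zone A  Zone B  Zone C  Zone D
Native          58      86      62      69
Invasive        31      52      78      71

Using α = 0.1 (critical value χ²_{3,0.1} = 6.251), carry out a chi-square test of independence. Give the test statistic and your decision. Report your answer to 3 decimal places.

Row totals: 275, 232. Column totals: 89, 138, 140, 140. Grand total N = 507.
Expected counts (row total × column total / N):
  Native, Zone A: 275×89/507 = 48.2742
  Native, Zone B: 275×138/507 = 74.8521
  Native, Zone C: 275×140/507 = 75.9369
  Native, Zone D: 275×140/507 = 75.9369
  Invasive, Zone A: 232×89/507 = 40.7258
  Invasive, Zone B: 232×138/507 = 63.1479
  Invasive, Zone C: 232×140/507 = 64.0631
  Invasive, Zone D: 232×140/507 = 64.0631
Contributions (O − E)²/E:
  (58 − 48.2742)²/48.2742 = 1.9595
  (86 − 74.8521)²/74.8521 = 1.6603
  (62 − 75.9369)²/75.9369 = 2.5579
  (69 − 75.9369)²/75.9369 = 0.6337
  (31 − 40.7258)²/40.7258 = 2.3226
  (52 − 63.1479)²/63.1479 = 1.9680
  (78 − 64.0631)²/64.0631 = 3.0320
  (71 − 64.0631)²/64.0631 = 0.7511
χ² = 1.9595 + 1.6603 + 2.5579 + 0.6337 + 2.3226 + 1.9680 + 3.0320 + 0.7511 = 14.885
df = (2−1)(4−1) = 3. Since 14.885 > 6.251, reject the null hypothesis of independence at α = 0.1.

14.885; reject H₀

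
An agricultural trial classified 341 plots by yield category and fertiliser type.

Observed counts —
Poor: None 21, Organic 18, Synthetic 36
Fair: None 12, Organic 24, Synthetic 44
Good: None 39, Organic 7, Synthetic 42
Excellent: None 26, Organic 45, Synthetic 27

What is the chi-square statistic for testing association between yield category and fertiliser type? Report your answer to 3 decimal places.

Row totals: 75, 80, 88, 98. Column totals: 98, 94, 149. Grand total N = 341.
Expected counts (row total × column total / N):
  Poor, None: 75×98/341 = 21.5543
  Poor, Organic: 75×94/341 = 20.6745
  Poor, Synthetic: 75×149/341 = 32.7713
  Fair, None: 80×98/341 = 22.9912
  Fair, Organic: 80×94/341 = 22.0528
  Fair, Synthetic: 80×149/341 = 34.9560
  Good, None: 88×98/341 = 25.2903
  Good, Organic: 88×94/341 = 24.2581
  Good, Synthetic: 88×149/341 = 38.4516
  Excellent, None: 98×98/341 = 28.1642
  Excellent, Organic: 98×94/341 = 27.0147
  Excellent, Synthetic: 98×149/341 = 42.8211
Contributions (O − E)²/E:
  (21 − 21.5543)²/21.5543 = 0.0143
  (18 − 20.6745)²/20.6745 = 0.3460
  (36 − 32.7713)²/32.7713 = 0.3181
  (12 − 22.9912)²/22.9912 = 5.2545
  (24 − 22.0528)²/22.0528 = 0.1719
  (44 − 34.9560)²/34.9560 = 2.3399
  (39 − 25.2903)²/25.2903 = 7.4319
  (7 − 24.2581)²/24.2581 = 12.2780
  (42 − 38.4516)²/38.4516 = 0.3275
  (26 − 28.1642)²/28.1642 = 0.1663
  (45 − 27.0147)²/27.0147 = 11.9739
  (27 − 42.8211)²/42.8211 = 5.8454
χ² = 0.0143 + 0.3460 + 0.3181 + 5.2545 + 0.1719 + 2.3399 + 7.4319 + 12.2780 + 0.3275 + 0.1663 + 11.9739 + 5.8454 = 46.468

46.468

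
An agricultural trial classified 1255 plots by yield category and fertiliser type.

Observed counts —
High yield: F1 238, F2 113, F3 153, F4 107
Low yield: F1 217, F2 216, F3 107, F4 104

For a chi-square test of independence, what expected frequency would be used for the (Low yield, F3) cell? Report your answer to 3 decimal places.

133.418

Row total (Low yield) = 644; column total (F3) = 260; grand total N = 1255.
Expected count = (row total × column total) / N = 644 × 260 / 1255 = 133.418.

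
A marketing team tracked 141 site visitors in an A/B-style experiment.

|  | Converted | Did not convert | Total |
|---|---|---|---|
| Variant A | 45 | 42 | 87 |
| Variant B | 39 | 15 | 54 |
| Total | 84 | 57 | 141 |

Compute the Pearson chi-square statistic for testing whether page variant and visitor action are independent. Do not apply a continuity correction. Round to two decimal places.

Grand total N = 141.
Expected counts (row total × column total / N):
  Variant A, Converted: 87×84/141 = 51.830
  Variant A, Did not convert: 87×57/141 = 35.170
  Variant B, Converted: 54×84/141 = 32.170
  Variant B, Did not convert: 54×57/141 = 21.830
Contributions (O − E)²/E:
  (45 − 51.830)²/51.830 = 0.9000
  (42 − 35.170)²/35.170 = 1.3264
  (39 − 32.170)²/32.170 = 1.4501
  (15 − 21.830)²/21.830 = 2.1369
χ² = 0.9000 + 1.3264 + 1.4501 + 2.1369 = 5.81

5.81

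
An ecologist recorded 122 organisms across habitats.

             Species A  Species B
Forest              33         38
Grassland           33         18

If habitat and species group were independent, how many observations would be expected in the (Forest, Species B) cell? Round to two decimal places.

Row total (Forest) = 71; column total (Species B) = 56; grand total N = 122.
Expected count = (row total × column total) / N = 71 × 56 / 122 = 32.59.

32.59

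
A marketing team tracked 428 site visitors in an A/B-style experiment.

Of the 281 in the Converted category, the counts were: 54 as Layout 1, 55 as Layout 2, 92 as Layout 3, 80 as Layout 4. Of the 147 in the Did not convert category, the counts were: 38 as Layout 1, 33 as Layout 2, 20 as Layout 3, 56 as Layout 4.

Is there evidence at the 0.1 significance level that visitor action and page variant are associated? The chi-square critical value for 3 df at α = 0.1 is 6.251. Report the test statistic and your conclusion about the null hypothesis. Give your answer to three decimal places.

Row totals: 281, 147. Column totals: 92, 88, 112, 136. Grand total N = 428.
Expected counts (row total × column total / N):
  Converted, Layout 1: 281×92/428 = 60.4019
  Converted, Layout 2: 281×88/428 = 57.7757
  Converted, Layout 3: 281×112/428 = 73.5327
  Converted, Layout 4: 281×136/428 = 89.2897
  Did not convert, Layout 1: 147×92/428 = 31.5981
  Did not convert, Layout 2: 147×88/428 = 30.2243
  Did not convert, Layout 3: 147×112/428 = 38.4673
  Did not convert, Layout 4: 147×136/428 = 46.7103
Contributions (O − E)²/E:
  (54 − 60.4019)²/60.4019 = 0.6785
  (55 − 57.7757)²/57.7757 = 0.1334
  (92 − 73.5327)²/73.5327 = 4.6380
  (80 − 89.2897)²/89.2897 = 0.9665
  (38 − 31.5981)²/31.5981 = 1.2971
  (33 − 30.2243)²/30.2243 = 0.2549
  (20 − 38.4673)²/38.4673 = 8.8657
  (56 − 46.7103)²/46.7103 = 1.8475
χ² = 0.6785 + 0.1334 + 4.6380 + 0.9665 + 1.2971 + 0.2549 + 8.8657 + 1.8475 = 18.682
df = (2−1)(4−1) = 3. Since 18.682 > 6.251, reject the null hypothesis of independence at α = 0.1.

18.682; reject H₀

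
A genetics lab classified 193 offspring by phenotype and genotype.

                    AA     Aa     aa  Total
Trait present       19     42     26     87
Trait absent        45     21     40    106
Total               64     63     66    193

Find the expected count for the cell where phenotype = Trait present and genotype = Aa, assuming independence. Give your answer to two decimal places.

Row total (Trait present) = 87; column total (Aa) = 63; grand total N = 193.
Expected count = (row total × column total) / N = 87 × 63 / 193 = 28.40.

28.40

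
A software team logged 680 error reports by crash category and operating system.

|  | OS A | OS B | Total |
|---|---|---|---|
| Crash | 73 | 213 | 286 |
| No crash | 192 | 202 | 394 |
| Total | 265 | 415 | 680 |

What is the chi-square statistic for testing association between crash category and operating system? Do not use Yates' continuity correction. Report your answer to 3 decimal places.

Grand total N = 680.
Expected counts (row total × column total / N):
  Crash, OS A: 286×265/680 = 111.4559
  Crash, OS B: 286×415/680 = 174.5441
  No crash, OS A: 394×265/680 = 153.5441
  No crash, OS B: 394×415/680 = 240.4559
Contributions (O − E)²/E:
  (73 − 111.4559)²/111.4559 = 13.2685
  (213 − 174.5441)²/174.5441 = 8.4727
  (192 − 153.5441)²/153.5441 = 9.6315
  (202 − 240.4559)²/240.4559 = 6.1502
χ² = 13.2685 + 8.4727 + 9.6315 + 6.1502 = 37.523

37.523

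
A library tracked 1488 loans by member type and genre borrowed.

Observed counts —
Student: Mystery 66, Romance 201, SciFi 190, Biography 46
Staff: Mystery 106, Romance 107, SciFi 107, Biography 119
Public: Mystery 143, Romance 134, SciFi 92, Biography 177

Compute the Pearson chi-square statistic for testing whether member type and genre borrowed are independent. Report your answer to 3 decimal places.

Row totals: 503, 439, 546. Column totals: 315, 442, 389, 342. Grand total N = 1488.
Expected counts (row total × column total / N):
  Student, Mystery: 503×315/1488 = 106.4819
  Student, Romance: 503×442/1488 = 149.4126
  Student, SciFi: 503×389/1488 = 131.4966
  Student, Biography: 503×342/1488 = 115.6089
  Staff, Mystery: 439×315/1488 = 92.9335
  Staff, Romance: 439×442/1488 = 130.4019
  Staff, SciFi: 439×389/1488 = 114.7655
  Staff, Biography: 439×342/1488 = 100.8992
  Public, Mystery: 546×315/1488 = 115.5847
  Public, Romance: 546×442/1488 = 162.1855
  Public, SciFi: 546×389/1488 = 142.7379
  Public, Biography: 546×342/1488 = 125.4919
Contributions (O − E)²/E:
  (66 − 106.4819)²/106.4819 = 15.3903
  (201 − 149.4126)²/149.4126 = 17.8115
  (190 − 131.4966)²/131.4966 = 26.0284
  (46 − 115.6089)²/115.6089 = 41.9120
  (106 − 92.9335)²/92.9335 = 1.8372
  (107 − 130.4019)²/130.4019 = 4.1997
  (107 − 114.7655)²/114.7655 = 0.5254
  (119 − 100.8992)²/100.8992 = 3.2472
  (143 − 115.5847)²/115.5847 = 6.5026
  (134 − 162.1855)²/162.1855 = 4.8982
  (92 − 142.7379)²/142.7379 = 18.0354
  (177 − 125.4919)²/125.4919 = 21.1415
χ² = 15.3903 + 17.8115 + 26.0284 + 41.9120 + 1.8372 + 4.1997 + 0.5254 + 3.2472 + 6.5026 + 4.8982 + 18.0354 + 21.1415 = 161.529

161.529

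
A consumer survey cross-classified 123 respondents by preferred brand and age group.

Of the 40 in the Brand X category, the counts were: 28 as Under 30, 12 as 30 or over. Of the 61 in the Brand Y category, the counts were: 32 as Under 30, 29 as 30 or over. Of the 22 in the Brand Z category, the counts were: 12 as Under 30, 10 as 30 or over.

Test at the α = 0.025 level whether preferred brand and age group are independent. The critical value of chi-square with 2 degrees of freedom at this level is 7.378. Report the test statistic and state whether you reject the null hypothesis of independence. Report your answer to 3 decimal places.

Row totals: 40, 61, 22. Column totals: 72, 51. Grand total N = 123.
Expected counts (row total × column total / N):
  Brand X, Under 30: 40×72/123 = 23.4146
  Brand X, 30 or over: 40×51/123 = 16.5854
  Brand Y, Under 30: 61×72/123 = 35.7073
  Brand Y, 30 or over: 61×51/123 = 25.2927
  Brand Z, Under 30: 22×72/123 = 12.8780
  Brand Z, 30 or over: 22×51/123 = 9.1220
Contributions (O − E)²/E:
  (28 − 23.4146)²/23.4146 = 0.8980
  (12 − 16.5854)²/16.5854 = 1.2677
  (32 − 35.7073)²/35.7073 = 0.3849
  (29 − 25.2927)²/25.2927 = 0.5434
  (12 − 12.8780)²/12.8780 = 0.0599
  (10 − 9.1220)²/9.1220 = 0.0845
χ² = 0.8980 + 1.2677 + 0.3849 + 0.5434 + 0.0599 + 0.0845 = 3.238
df = (3−1)(2−1) = 2. Since 3.238 < 7.378, fail to reject the null hypothesis of independence at α = 0.025.

3.238; fail to reject H₀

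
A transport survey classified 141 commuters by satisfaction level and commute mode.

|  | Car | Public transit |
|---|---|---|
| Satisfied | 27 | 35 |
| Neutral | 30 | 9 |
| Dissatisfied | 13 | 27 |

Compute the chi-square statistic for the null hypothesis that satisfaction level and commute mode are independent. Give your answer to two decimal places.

Row totals: 62, 39, 40. Column totals: 70, 71. Grand total N = 141.
Expected counts (row total × column total / N):
  Satisfied, Car: 62×70/141 = 30.7801
  Satisfied, Public transit: 62×71/141 = 31.2199
  Neutral, Car: 39×70/141 = 19.3617
  Neutral, Public transit: 39×71/141 = 19.6383
  Dissatisfied, Car: 40×70/141 = 19.8582
  Dissatisfied, Public transit: 40×71/141 = 20.1418
Contributions (O − E)²/E:
  (27 − 30.7801)²/30.7801 = 0.4642
  (35 − 31.2199)²/31.2199 = 0.4577
  (30 − 19.3617)²/19.3617 = 5.8452
  (9 − 19.6383)²/19.6383 = 5.7629
  (13 − 19.8582)²/19.8582 = 2.3685
  (27 − 20.1418)²/20.1418 = 2.3352
χ² = 0.4642 + 0.4577 + 5.8452 + 5.7629 + 2.3685 + 2.3352 = 17.23

17.23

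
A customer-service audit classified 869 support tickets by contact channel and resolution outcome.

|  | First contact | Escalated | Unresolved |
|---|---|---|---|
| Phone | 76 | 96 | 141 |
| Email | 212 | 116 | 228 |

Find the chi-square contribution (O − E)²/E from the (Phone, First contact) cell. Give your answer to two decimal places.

Row total (Phone) = 313; column total (First contact) = 288; N = 869.
Expected count E = 313 × 288 / 869 = 103.733.
Contribution = (O − E)²/E = (76 − 103.733)² / 103.733 = 7.41.

7.41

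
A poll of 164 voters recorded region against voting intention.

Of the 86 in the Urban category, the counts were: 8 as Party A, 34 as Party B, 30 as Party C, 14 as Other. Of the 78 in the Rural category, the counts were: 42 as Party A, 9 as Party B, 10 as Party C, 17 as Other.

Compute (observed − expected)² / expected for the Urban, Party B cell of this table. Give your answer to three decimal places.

5.815

Row total (Urban) = 86; column total (Party B) = 43; N = 164.
Expected count E = 86 × 43 / 164 = 22.5488.
Contribution = (O − E)²/E = (34 − 22.5488)² / 22.5488 = 5.815.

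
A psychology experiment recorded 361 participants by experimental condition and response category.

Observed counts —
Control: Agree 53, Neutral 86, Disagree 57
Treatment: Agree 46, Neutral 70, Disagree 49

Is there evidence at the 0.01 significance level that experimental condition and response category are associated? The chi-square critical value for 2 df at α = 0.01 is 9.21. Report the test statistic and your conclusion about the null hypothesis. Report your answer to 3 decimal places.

Row totals: 196, 165. Column totals: 99, 156, 106. Grand total N = 361.
Expected counts (row total × column total / N):
  Control, Agree: 196×99/361 = 53.7507
  Control, Neutral: 196×156/361 = 84.6981
  Control, Disagree: 196×106/361 = 57.5512
  Treatment, Agree: 165×99/361 = 45.2493
  Treatment, Neutral: 165×156/361 = 71.3019
  Treatment, Disagree: 165×106/361 = 48.4488
Contributions (O − E)²/E:
  (53 − 53.7507)²/53.7507 = 0.0105
  (86 − 84.6981)²/84.6981 = 0.0200
  (57 − 57.5512)²/57.5512 = 0.0053
  (46 − 45.2493)²/45.2493 = 0.0125
  (70 − 71.3019)²/71.3019 = 0.0238
  (49 − 48.4488)²/48.4488 = 0.0063
χ² = 0.0105 + 0.0200 + 0.0053 + 0.0125 + 0.0238 + 0.0063 = 0.078
df = (2−1)(3−1) = 2. Since 0.078 < 9.21, fail to reject the null hypothesis of independence at α = 0.01.

0.078; fail to reject H₀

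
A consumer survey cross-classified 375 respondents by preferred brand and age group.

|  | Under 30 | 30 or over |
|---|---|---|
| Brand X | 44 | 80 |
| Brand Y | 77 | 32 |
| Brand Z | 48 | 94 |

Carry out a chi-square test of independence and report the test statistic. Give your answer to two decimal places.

Row totals: 124, 109, 142. Column totals: 169, 206. Grand total N = 375.
Expected counts (row total × column total / N):
  Brand X, Under 30: 124×169/375 = 55.883
  Brand X, 30 or over: 124×206/375 = 68.117
  Brand Y, Under 30: 109×169/375 = 49.123
  Brand Y, 30 or over: 109×206/375 = 59.877
  Brand Z, Under 30: 142×169/375 = 63.995
  Brand Z, 30 or over: 142×206/375 = 78.005
Contributions (O − E)²/E:
  (44 − 55.883)²/55.883 = 2.5268
  (80 − 68.117)²/68.117 = 2.0730
  (77 − 49.123)²/49.123 = 15.8200
  (32 − 59.877)²/59.877 = 12.9787
  (48 − 63.995)²/63.995 = 3.9978
  (94 − 78.005)²/78.005 = 3.2798
χ² = 2.5268 + 2.0730 + 15.8200 + 12.9787 + 3.9978 + 3.2798 = 40.68

40.68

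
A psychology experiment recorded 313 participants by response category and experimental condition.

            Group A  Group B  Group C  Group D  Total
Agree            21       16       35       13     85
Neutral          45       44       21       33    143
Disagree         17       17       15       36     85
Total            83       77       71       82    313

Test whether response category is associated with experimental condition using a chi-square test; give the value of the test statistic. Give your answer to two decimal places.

37.54

Grand total N = 313.
Expected counts (row total × column total / N):
  Agree, Group A: 85×83/313 = 22.5399
  Agree, Group B: 85×77/313 = 20.9105
  Agree, Group C: 85×71/313 = 19.2812
  Agree, Group D: 85×82/313 = 22.2684
  Neutral, Group A: 143×83/313 = 37.9201
  Neutral, Group B: 143×77/313 = 35.1789
  Neutral, Group C: 143×71/313 = 32.4377
  Neutral, Group D: 143×82/313 = 37.4633
  Disagree, Group A: 85×83/313 = 22.5399
  Disagree, Group B: 85×77/313 = 20.9105
  Disagree, Group C: 85×71/313 = 19.2812
  Disagree, Group D: 85×82/313 = 22.2684
Contributions (O − E)²/E:
  (21 − 22.5399)²/22.5399 = 0.1052
  (16 − 20.9105)²/20.9105 = 1.1532
  (35 − 19.2812)²/19.2812 = 12.8146
  (13 − 22.2684)²/22.2684 = 3.8576
  (45 − 37.9201)²/37.9201 = 1.3219
  (44 − 35.1789)²/35.1789 = 2.2119
  (21 − 32.4377)²/32.4377 = 4.0330
  (33 − 37.4633)²/37.4633 = 0.5317
  (17 − 22.5399)²/22.5399 = 1.3616
  (17 − 20.9105)²/20.9105 = 0.7313
  (15 − 19.2812)²/19.2812 = 0.9506
  (36 − 22.2684)²/22.2684 = 8.4675
χ² = 0.1052 + 1.1532 + 12.8146 + 3.8576 + 1.3219 + 2.2119 + 4.0330 + 0.5317 + 1.3616 + 0.7313 + 0.9506 + 8.4675 = 37.54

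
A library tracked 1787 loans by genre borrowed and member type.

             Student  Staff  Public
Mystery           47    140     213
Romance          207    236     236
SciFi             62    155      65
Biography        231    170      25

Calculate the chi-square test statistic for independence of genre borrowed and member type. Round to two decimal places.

317.61

Row totals: 400, 679, 282, 426. Column totals: 547, 701, 539. Grand total N = 1787.
Expected counts (row total × column total / N):
  Mystery, Student: 400×547/1787 = 122.440
  Mystery, Staff: 400×701/1787 = 156.911
  Mystery, Public: 400×539/1787 = 120.649
  Romance, Student: 679×547/1787 = 207.842
  Romance, Staff: 679×701/1787 = 266.356
  Romance, Public: 679×539/1787 = 204.802
  SciFi, Student: 282×547/1787 = 86.320
  SciFi, Staff: 282×701/1787 = 110.622
  SciFi, Public: 282×539/1787 = 85.058
  Biography, Student: 426×547/1787 = 130.398
  Biography, Staff: 426×701/1787 = 167.110
  Biography, Public: 426×539/1787 = 128.491
Contributions (O − E)²/E:
  (47 − 122.440)²/122.440 = 46.4815
  (140 − 156.911)²/156.911 = 1.8226
  (213 − 120.649)²/120.649 = 70.6902
  (207 − 207.842)²/207.842 = 0.0034
  (236 − 266.356)²/266.356 = 3.4596
  (236 − 204.802)²/204.802 = 4.7525
  (62 − 86.320)²/86.320 = 6.8520
  (155 − 110.622)²/110.622 = 17.8030
  (65 − 85.058)²/85.058 = 4.7300
  (231 − 130.398)²/130.398 = 77.6144
  (170 − 167.110)²/167.110 = 0.0500
  (25 − 128.491)²/128.491 = 83.3552
χ² = 46.4815 + 1.8226 + 70.6902 + 0.0034 + 3.4596 + 4.7525 + 6.8520 + 17.8030 + 4.7300 + 77.6144 + 0.0500 + 83.3552 = 317.61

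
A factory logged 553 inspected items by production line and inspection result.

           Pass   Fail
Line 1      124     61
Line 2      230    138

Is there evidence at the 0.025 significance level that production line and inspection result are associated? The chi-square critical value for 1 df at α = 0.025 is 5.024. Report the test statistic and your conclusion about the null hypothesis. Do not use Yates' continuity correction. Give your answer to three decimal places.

1.095; fail to reject H₀

Row totals: 185, 368. Column totals: 354, 199. Grand total N = 553.
Expected counts (row total × column total / N):
  Line 1, Pass: 185×354/553 = 118.4268
  Line 1, Fail: 185×199/553 = 66.5732
  Line 2, Pass: 368×354/553 = 235.5732
  Line 2, Fail: 368×199/553 = 132.4268
Contributions (O − E)²/E:
  (124 − 118.4268)²/118.4268 = 0.2623
  (61 − 66.5732)²/66.5732 = 0.4666
  (230 − 235.5732)²/235.5732 = 0.1319
  (138 − 132.4268)²/132.4268 = 0.2345
χ² = 0.2623 + 0.4666 + 0.1319 + 0.2345 = 1.095
df = (2−1)(2−1) = 1. Since 1.095 < 5.024, fail to reject the null hypothesis of independence at α = 0.025.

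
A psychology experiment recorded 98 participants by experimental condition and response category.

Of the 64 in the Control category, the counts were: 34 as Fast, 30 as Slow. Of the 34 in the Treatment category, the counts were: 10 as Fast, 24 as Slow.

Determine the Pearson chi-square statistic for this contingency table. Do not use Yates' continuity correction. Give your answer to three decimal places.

Row totals: 64, 34. Column totals: 44, 54. Grand total N = 98.
Expected counts (row total × column total / N):
  Control, Fast: 64×44/98 = 28.7347
  Control, Slow: 64×54/98 = 35.2653
  Treatment, Fast: 34×44/98 = 15.2653
  Treatment, Slow: 34×54/98 = 18.7347
Contributions (O − E)²/E:
  (34 − 28.7347)²/28.7347 = 0.9648
  (30 − 35.2653)²/35.2653 = 0.7861
  (10 − 15.2653)²/15.2653 = 1.8161
  (24 − 18.7347)²/18.7347 = 1.4798
χ² = 0.9648 + 0.7861 + 1.8161 + 1.4798 = 5.047

5.047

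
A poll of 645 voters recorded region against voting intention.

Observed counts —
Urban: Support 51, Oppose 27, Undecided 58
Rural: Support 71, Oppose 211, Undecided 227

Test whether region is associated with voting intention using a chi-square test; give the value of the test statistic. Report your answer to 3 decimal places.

Row totals: 136, 509. Column totals: 122, 238, 285. Grand total N = 645.
Expected counts (row total × column total / N):
  Urban, Support: 136×122/645 = 25.7240
  Urban, Oppose: 136×238/645 = 50.1829
  Urban, Undecided: 136×285/645 = 60.0930
  Rural, Support: 509×122/645 = 96.2760
  Rural, Oppose: 509×238/645 = 187.8171
  Rural, Undecided: 509×285/645 = 224.9070
Contributions (O − E)²/E:
  (51 − 25.7240)²/25.7240 = 24.8358
  (27 − 50.1829)²/50.1829 = 10.7098
  (58 − 60.0930)²/60.0930 = 0.0729
  (71 − 96.2760)²/96.2760 = 6.6359
  (211 − 187.8171)²/187.8171 = 2.8615
  (227 − 224.9070)²/224.9070 = 0.0195
χ² = 24.8358 + 10.7098 + 0.0729 + 6.6359 + 2.8615 + 0.0195 = 45.135

45.135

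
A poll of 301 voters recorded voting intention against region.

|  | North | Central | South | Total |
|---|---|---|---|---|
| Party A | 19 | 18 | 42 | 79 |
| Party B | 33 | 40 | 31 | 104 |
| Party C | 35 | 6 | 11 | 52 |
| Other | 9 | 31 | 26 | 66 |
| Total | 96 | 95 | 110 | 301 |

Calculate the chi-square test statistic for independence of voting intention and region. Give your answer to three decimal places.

Grand total N = 301.
Expected counts (row total × column total / N):
  Party A, North: 79×96/301 = 25.19601
  Party A, Central: 79×95/301 = 24.93355
  Party A, South: 79×110/301 = 28.87043
  Party B, North: 104×96/301 = 33.16944
  Party B, Central: 104×95/301 = 32.82392
  Party B, South: 104×110/301 = 38.00664
  Party C, North: 52×96/301 = 16.58472
  Party C, Central: 52×95/301 = 16.41196
  Party C, South: 52×110/301 = 19.00332
  Other, North: 66×96/301 = 21.04983
  Other, Central: 66×95/301 = 20.83056
  Other, South: 66×110/301 = 24.11960
Contributions (O − E)²/E:
  (19 − 25.19601)²/25.19601 = 1.5237
  (18 − 24.93355)²/24.93355 = 1.9281
  (42 − 28.87043)²/28.87043 = 5.9710
  (33 − 33.16944)²/33.16944 = 0.0009
  (40 − 32.82392)²/32.82392 = 1.5689
  (31 − 38.00664)²/38.00664 = 1.2917
  (35 − 16.58472)²/16.58472 = 20.4479
  (6 − 16.41196)²/16.41196 = 6.6055
  (11 − 19.00332)²/19.00332 = 3.3706
  (9 − 21.04983)²/21.04983 = 6.8978
  (31 − 20.83056)²/20.83056 = 4.9647
  (26 − 24.11960)²/24.11960 = 0.1466
χ² = 1.5237 + 1.9281 + 5.9710 + 0.0009 + 1.5689 + 1.2917 + 20.4479 + 6.6055 + 3.3706 + 6.8978 + 4.9647 + 0.1466 = 54.717

54.717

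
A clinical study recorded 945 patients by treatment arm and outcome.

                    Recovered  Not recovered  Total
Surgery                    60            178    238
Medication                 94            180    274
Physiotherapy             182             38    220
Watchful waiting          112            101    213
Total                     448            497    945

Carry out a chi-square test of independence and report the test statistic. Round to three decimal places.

178.258

Grand total N = 945.
Expected counts (row total × column total / N):
  Surgery, Recovered: 238×448/945 = 112.8296
  Surgery, Not recovered: 238×497/945 = 125.1704
  Medication, Recovered: 274×448/945 = 129.8963
  Medication, Not recovered: 274×497/945 = 144.1037
  Physiotherapy, Recovered: 220×448/945 = 104.2963
  Physiotherapy, Not recovered: 220×497/945 = 115.7037
  Watchful waiting, Recovered: 213×448/945 = 100.9778
  Watchful waiting, Not recovered: 213×497/945 = 112.0222
Contributions (O − E)²/E:
  (60 − 112.8296)²/112.8296 = 24.7361
  (178 − 125.1704)²/125.1704 = 22.2973
  (94 − 129.8963)²/129.8963 = 9.9198
  (180 − 144.1037)²/144.1037 = 8.9418
  (182 − 104.2963)²/104.2963 = 57.8915
  (38 − 115.7037)²/115.7037 = 52.1839
  (112 − 100.9778)²/100.9778 = 1.2031
  (101 − 112.0222)²/112.0222 = 1.0845
χ² = 24.7361 + 22.2973 + 9.9198 + 8.9418 + 57.8915 + 52.1839 + 1.2031 + 1.0845 = 178.258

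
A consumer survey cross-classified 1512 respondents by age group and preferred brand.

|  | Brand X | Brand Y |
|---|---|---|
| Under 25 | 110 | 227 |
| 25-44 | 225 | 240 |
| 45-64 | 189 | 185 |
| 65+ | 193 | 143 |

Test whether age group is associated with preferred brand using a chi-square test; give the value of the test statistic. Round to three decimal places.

44.682

Row totals: 337, 465, 374, 336. Column totals: 717, 795. Grand total N = 1512.
Expected counts (row total × column total / N):
  Under 25, Brand X: 337×717/1512 = 159.8075
  Under 25, Brand Y: 337×795/1512 = 177.1925
  25-44, Brand X: 465×717/1512 = 220.5060
  25-44, Brand Y: 465×795/1512 = 244.4940
  45-64, Brand X: 374×717/1512 = 177.3532
  45-64, Brand Y: 374×795/1512 = 196.6468
  65+, Brand X: 336×717/1512 = 159.3333
  65+, Brand Y: 336×795/1512 = 176.6667
Contributions (O − E)²/E:
  (110 − 159.8075)²/159.8075 = 15.5236
  (227 − 177.1925)²/177.1925 = 14.0005
  (225 − 220.5060)²/220.5060 = 0.0916
  (240 − 244.4940)²/244.4940 = 0.0826
  (189 − 177.3532)²/177.3532 = 0.7648
  (185 − 196.6468)²/196.6468 = 0.6898
  (193 − 159.3333)²/159.3333 = 7.1137
  (143 − 176.6667)²/176.6667 = 6.4157
χ² = 15.5236 + 14.0005 + 0.0916 + 0.0826 + 0.7648 + 0.6898 + 7.1137 + 6.4157 = 44.682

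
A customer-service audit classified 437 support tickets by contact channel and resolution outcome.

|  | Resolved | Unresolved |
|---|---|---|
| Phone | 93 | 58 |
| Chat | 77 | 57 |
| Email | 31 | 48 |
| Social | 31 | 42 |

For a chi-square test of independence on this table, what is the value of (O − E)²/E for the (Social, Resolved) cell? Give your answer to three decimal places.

1.552

Row total (Social) = 73; column total (Resolved) = 232; N = 437.
Expected count E = 73 × 232 / 437 = 38.7551.
Contribution = (O − E)²/E = (31 − 38.7551)² / 38.7551 = 1.552.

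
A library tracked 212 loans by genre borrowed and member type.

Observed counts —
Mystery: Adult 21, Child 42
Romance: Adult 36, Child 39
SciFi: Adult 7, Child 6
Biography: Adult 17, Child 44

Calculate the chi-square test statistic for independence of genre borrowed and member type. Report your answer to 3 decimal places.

Row totals: 63, 75, 13, 61. Column totals: 81, 131. Grand total N = 212.
Expected counts (row total × column total / N):
  Mystery, Adult: 63×81/212 = 24.0708
  Mystery, Child: 63×131/212 = 38.9292
  Romance, Adult: 75×81/212 = 28.6557
  Romance, Child: 75×131/212 = 46.3443
  SciFi, Adult: 13×81/212 = 4.9670
  SciFi, Child: 13×131/212 = 8.0330
  Biography, Adult: 61×81/212 = 23.3066
  Biography, Child: 61×131/212 = 37.6934
Contributions (O − E)²/E:
  (21 − 24.0708)²/24.0708 = 0.3918
  (42 − 38.9292)²/38.9292 = 0.2422
  (36 − 28.6557)²/28.6557 = 1.8823
  (39 − 46.3443)²/46.3443 = 1.1639
  (7 − 4.9670)²/4.9670 = 0.8321
  (6 − 8.0330)²/8.0330 = 0.5145
  (17 − 23.3066)²/23.3066 = 1.7065
  (44 − 37.6934)²/37.6934 = 1.0552
χ² = 0.3918 + 0.2422 + 1.8823 + 1.1639 + 0.8321 + 0.5145 + 1.7065 + 1.0552 = 7.789

7.789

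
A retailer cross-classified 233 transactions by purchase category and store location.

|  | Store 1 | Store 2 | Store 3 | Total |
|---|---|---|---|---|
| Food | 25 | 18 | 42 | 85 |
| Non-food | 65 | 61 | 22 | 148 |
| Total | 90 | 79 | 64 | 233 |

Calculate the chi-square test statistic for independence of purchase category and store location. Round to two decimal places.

Grand total N = 233.
Expected counts (row total × column total / N):
  Food, Store 1: 85×90/233 = 32.833
  Food, Store 2: 85×79/233 = 28.820
  Food, Store 3: 85×64/233 = 23.348
  Non-food, Store 1: 148×90/233 = 57.167
  Non-food, Store 2: 148×79/233 = 50.180
  Non-food, Store 3: 148×64/233 = 40.652
Contributions (O − E)²/E:
  (25 − 32.833)²/32.833 = 1.8687
  (18 − 28.820)²/28.820 = 4.0622
  (42 − 23.348)²/23.348 = 14.9005
  (65 − 57.167)²/57.167 = 1.0733
  (61 − 50.180)²/50.180 = 2.3330
  (22 − 40.652)²/40.652 = 8.5579
χ² = 1.8687 + 4.0622 + 14.9005 + 1.0733 + 2.3330 + 8.5579 = 32.80

32.80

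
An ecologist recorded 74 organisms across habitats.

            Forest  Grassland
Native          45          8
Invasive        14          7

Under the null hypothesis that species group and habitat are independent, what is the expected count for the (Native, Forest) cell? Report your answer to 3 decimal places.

42.257

Row total (Native) = 53; column total (Forest) = 59; grand total N = 74.
Expected count = (row total × column total) / N = 53 × 59 / 74 = 42.257.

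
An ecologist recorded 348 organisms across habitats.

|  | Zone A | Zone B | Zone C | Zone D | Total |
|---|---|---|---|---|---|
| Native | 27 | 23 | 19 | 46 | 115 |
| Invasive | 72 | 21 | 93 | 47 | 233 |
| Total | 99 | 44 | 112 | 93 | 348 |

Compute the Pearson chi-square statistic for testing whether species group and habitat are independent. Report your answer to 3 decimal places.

Grand total N = 348.
Expected counts (row total × column total / N):
  Native, Zone A: 115×99/348 = 32.7155
  Native, Zone B: 115×44/348 = 14.5402
  Native, Zone C: 115×112/348 = 37.0115
  Native, Zone D: 115×93/348 = 30.7328
  Invasive, Zone A: 233×99/348 = 66.2845
  Invasive, Zone B: 233×44/348 = 29.4598
  Invasive, Zone C: 233×112/348 = 74.9885
  Invasive, Zone D: 233×93/348 = 62.2672
Contributions (O − E)²/E:
  (27 − 32.7155)²/32.7155 = 0.9985
  (23 − 14.5402)²/14.5402 = 4.9221
  (19 − 37.0115)²/37.0115 = 8.7652
  (46 − 30.7328)²/30.7328 = 7.5843
  (72 − 66.2845)²/66.2845 = 0.4928
  (21 − 29.4598)²/29.4598 = 2.4294
  (93 − 74.9885)²/74.9885 = 4.3262
  (47 − 62.2672)²/62.2672 = 3.7433
χ² = 0.9985 + 4.9221 + 8.7652 + 7.5843 + 0.4928 + 2.4294 + 4.3262 + 3.7433 = 33.262

33.262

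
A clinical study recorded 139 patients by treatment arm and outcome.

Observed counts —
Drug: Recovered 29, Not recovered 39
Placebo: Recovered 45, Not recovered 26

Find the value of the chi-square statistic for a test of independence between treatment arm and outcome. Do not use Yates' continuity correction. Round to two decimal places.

Row totals: 68, 71. Column totals: 74, 65. Grand total N = 139.
Expected counts (row total × column total / N):
  Drug, Recovered: 68×74/139 = 36.201
  Drug, Not recovered: 68×65/139 = 31.799
  Placebo, Recovered: 71×74/139 = 37.799
  Placebo, Not recovered: 71×65/139 = 33.201
Contributions (O − E)²/E:
  (29 − 36.201)²/36.201 = 1.4324
  (39 − 31.799)²/31.799 = 1.6307
  (45 − 37.799)²/37.799 = 1.3718
  (26 − 33.201)²/33.201 = 1.5618
χ² = 1.4324 + 1.6307 + 1.3718 + 1.5618 = 6.00

6.00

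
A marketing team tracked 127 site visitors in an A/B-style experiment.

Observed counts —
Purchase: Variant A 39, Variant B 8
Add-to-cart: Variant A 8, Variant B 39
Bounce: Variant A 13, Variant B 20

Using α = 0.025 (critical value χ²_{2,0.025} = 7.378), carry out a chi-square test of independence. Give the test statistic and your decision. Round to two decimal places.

Row totals: 47, 47, 33. Column totals: 60, 67. Grand total N = 127.
Expected counts (row total × column total / N):
  Purchase, Variant A: 47×60/127 = 22.205
  Purchase, Variant B: 47×67/127 = 24.795
  Add-to-cart, Variant A: 47×60/127 = 22.205
  Add-to-cart, Variant B: 47×67/127 = 24.795
  Bounce, Variant A: 33×60/127 = 15.591
  Bounce, Variant B: 33×67/127 = 17.409
Contributions (O − E)²/E:
  (39 − 22.205)²/22.205 = 12.7031
  (8 − 24.795)²/24.795 = 11.3762
  (8 − 22.205)²/22.205 = 9.0872
  (39 − 24.795)²/24.795 = 8.1380
  (13 − 15.591)²/15.591 = 0.4306
  (20 − 17.409)²/17.409 = 0.3856
χ² = 12.7031 + 11.3762 + 9.0872 + 8.1380 + 0.4306 + 0.3856 = 42.12
df = (3−1)(2−1) = 2. Since 42.12 > 7.378, reject the null hypothesis of independence at α = 0.025.

42.12; reject H₀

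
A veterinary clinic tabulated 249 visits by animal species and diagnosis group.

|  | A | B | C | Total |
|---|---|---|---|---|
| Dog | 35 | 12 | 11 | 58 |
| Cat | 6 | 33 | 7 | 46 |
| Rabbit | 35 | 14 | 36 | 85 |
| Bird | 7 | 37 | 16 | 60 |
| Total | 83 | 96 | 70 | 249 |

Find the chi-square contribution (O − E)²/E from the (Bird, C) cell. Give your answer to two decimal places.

0.04

Row total (Bird) = 60; column total (C) = 70; N = 249.
Expected count E = 60 × 70 / 249 = 16.867.
Contribution = (O − E)²/E = (16 − 16.867)² / 16.867 = 0.04.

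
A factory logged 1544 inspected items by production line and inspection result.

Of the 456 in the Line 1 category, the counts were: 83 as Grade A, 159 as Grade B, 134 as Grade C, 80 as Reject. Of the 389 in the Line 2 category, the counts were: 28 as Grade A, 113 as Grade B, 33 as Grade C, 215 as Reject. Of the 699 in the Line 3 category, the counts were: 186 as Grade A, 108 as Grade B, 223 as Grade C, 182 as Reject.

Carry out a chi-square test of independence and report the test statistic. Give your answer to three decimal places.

260.846

Row totals: 456, 389, 699. Column totals: 297, 380, 390, 477. Grand total N = 1544.
Expected counts (row total × column total / N):
  Line 1, Grade A: 456×297/1544 = 87.7150
  Line 1, Grade B: 456×380/1544 = 112.2280
  Line 1, Grade C: 456×390/1544 = 115.1813
  Line 1, Reject: 456×477/1544 = 140.8756
  Line 2, Grade A: 389×297/1544 = 74.8271
  Line 2, Grade B: 389×380/1544 = 95.7383
  Line 2, Grade C: 389×390/1544 = 98.2578
  Line 2, Reject: 389×477/1544 = 120.1768
  Line 3, Grade A: 699×297/1544 = 134.4579
  Line 3, Grade B: 699×380/1544 = 172.0337
  Line 3, Grade C: 699×390/1544 = 176.5609
  Line 3, Reject: 699×477/1544 = 215.9475
Contributions (O − E)²/E:
  (83 − 87.7150)²/87.7150 = 0.2534
  (159 − 112.2280)²/112.2280 = 19.4926
  (134 − 115.1813)²/115.1813 = 3.0747
  (80 − 140.8756)²/140.8756 = 26.3058
  (28 − 74.8271)²/74.8271 = 29.3046
  (113 − 95.7383)²/95.7383 = 3.1123
  (33 − 98.2578)²/98.2578 = 43.3409
  (215 − 120.1768)²/120.1768 = 74.8184
  (186 − 134.4579)²/134.4579 = 19.7578
  (108 − 172.0337)²/172.0337 = 23.8344
  (223 − 176.5609)²/176.5609 = 12.2144
  (182 − 215.9475)²/215.9475 = 5.3366
χ² = 0.2534 + 19.4926 + 3.0747 + 26.3058 + 29.3046 + 3.1123 + 43.3409 + 74.8184 + 19.7578 + 23.8344 + 12.2144 + 5.3366 = 260.846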